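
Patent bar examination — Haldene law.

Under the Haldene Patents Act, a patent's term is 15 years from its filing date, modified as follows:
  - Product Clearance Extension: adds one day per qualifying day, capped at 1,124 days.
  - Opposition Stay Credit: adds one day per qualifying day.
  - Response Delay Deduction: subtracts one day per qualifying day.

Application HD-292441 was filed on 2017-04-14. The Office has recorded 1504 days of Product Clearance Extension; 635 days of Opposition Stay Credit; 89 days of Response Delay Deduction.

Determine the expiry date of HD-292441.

Base term: filing date + 15 years → 14 April 2032.
Product Clearance Extension: 1504 days claimed exceeds the 1124-day cap, so +1124 days → 13 May 2035.
Opposition Stay Credit: +635 days → 6 February 2037.
Response Delay Deduction: −89 days → 9 November 2036.

November 9, 2036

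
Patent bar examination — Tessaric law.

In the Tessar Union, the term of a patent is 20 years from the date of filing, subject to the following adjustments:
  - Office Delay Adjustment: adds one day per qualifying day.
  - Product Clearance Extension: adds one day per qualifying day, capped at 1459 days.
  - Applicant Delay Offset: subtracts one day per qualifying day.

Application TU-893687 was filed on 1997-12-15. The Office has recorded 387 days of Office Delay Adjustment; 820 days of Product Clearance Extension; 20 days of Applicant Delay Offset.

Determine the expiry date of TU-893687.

2021-03-16

Base term: filing date + 20 years → 15 December 2017.
Office Delay Adjustment: +387 days → 6 January 2019.
Product Clearance Extension: 820 days (within the 1459-day cap) → +820 days → 5 April 2021.
Applicant Delay Offset: −20 days → 16 March 2021.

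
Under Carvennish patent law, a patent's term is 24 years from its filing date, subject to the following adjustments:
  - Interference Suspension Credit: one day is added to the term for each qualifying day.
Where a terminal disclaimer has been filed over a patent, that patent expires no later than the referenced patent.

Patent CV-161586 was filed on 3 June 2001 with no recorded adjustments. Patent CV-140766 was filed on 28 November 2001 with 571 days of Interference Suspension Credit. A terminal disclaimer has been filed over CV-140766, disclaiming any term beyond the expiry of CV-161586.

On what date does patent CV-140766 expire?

June 3, 2025

Natural term of CV-140766:
  Base: filing + 24 years → 28 November 2025.
  Interference Suspension Credit: +571 days → 22 June 2027.
Expiry of referenced patent CV-161586:
  Base: filing + 24 years → 3 June 2025.
Terminal disclaimer: CV-140766 expires on the earlier of 22 June 2027 and 3 June 2025.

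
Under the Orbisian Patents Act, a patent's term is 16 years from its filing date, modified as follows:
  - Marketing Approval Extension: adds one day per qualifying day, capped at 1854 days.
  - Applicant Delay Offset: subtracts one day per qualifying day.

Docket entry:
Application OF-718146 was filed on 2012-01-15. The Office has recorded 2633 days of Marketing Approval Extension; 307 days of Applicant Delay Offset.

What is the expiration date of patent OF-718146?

2032-04-10

Base term: filing date + 16 years → 15 January 2028.
Marketing Approval Extension: 2633 days claimed exceeds the 1854-day cap, so +1854 days → 11 February 2033.
Applicant Delay Offset: −307 days → 10 April 2032.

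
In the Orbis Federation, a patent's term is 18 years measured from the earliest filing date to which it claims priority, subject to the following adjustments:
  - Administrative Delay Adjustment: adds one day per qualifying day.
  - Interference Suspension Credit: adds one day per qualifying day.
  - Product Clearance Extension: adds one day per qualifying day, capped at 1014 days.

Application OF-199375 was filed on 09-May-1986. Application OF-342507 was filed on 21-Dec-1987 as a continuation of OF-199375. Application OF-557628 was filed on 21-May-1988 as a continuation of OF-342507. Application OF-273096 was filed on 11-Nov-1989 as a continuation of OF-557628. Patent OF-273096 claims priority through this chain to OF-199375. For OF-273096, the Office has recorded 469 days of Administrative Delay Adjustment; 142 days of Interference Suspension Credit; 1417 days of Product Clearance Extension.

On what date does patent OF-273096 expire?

2008-10-20

Earliest priority filing: 9 May 1986.
Base term: 9 May 1986 + 18 years → 9 May 2004.
Administrative Delay Adjustment: +469 days → 21 August 2005.
Interference Suspension Credit: +142 days → 10 January 2006.
Product Clearance Extension: 1417 days claimed exceeds the 1014-day cap, so +1014 days → 20 October 2008.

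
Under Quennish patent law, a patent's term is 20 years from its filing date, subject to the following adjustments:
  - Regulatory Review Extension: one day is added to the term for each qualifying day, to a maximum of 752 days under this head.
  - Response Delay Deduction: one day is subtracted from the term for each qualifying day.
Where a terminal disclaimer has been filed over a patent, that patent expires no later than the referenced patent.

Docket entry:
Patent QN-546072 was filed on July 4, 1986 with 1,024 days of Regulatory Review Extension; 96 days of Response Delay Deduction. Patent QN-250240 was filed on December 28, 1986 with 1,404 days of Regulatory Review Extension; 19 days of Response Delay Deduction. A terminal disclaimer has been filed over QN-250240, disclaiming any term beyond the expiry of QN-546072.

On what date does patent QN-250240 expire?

Natural term of QN-250240:
  Base: filing + 20 years → 28 December 2006.
  Regulatory Review Extension: 1404 days claimed exceeds the 752-day cap, so +752 days → 18 January 2009.
  Response Delay Deduction: −19 days → 30 December 2008.
Expiry of referenced patent QN-546072:
  Base: filing + 20 years → 4 July 2006.
  Regulatory Review Extension: 1024 days claimed exceeds the 752-day cap, so +752 days → 25 July 2008.
  Response Delay Deduction: −96 days → 20 April 2008.
Terminal disclaimer: QN-250240 expires on the earlier of 30 December 2008 and 20 April 2008.

April 20, 2008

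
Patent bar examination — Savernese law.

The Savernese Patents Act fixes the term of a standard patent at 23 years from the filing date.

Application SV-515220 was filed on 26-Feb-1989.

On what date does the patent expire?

2012-02-26

Filing date + 23 years → 26 February 2012.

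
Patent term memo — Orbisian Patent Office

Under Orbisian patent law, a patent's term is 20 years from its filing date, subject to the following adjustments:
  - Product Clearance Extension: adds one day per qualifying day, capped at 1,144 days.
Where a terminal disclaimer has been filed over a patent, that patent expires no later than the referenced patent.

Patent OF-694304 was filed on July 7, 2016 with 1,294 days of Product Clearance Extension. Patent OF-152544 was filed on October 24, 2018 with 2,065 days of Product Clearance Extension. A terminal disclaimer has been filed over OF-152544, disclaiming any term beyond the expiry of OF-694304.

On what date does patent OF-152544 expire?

Natural term of OF-152544:
  Base: filing + 20 years → 24 October 2038.
  Product Clearance Extension: 2065 days claimed exceeds the 1144-day cap, so +1144 days → 11 December 2041.
Expiry of referenced patent OF-694304:
  Base: filing + 20 years → 7 July 2036.
  Product Clearance Extension: 1294 days claimed exceeds the 1144-day cap, so +1144 days → 25 August 2039.
Terminal disclaimer: OF-152544 expires on the earlier of 11 December 2041 and 25 August 2039.

August 25, 2039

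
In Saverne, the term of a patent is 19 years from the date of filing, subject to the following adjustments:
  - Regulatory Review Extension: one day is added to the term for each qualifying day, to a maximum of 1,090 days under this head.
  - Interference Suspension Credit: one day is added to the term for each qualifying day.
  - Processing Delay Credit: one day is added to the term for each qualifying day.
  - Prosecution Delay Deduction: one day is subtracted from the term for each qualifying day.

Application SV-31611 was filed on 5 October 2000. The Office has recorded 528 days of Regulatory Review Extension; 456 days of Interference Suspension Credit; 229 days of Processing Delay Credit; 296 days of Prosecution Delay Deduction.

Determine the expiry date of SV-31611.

Base term: filing date + 19 years → 5 October 2019.
Regulatory Review Extension: 528 days (within the 1090-day cap) → +528 days → 16 March 2021.
Interference Suspension Credit: +456 days → 15 June 2022.
Processing Delay Credit: +229 days → 30 January 2023.
Prosecution Delay Deduction: −296 days → 9 April 2022.

2022-04-09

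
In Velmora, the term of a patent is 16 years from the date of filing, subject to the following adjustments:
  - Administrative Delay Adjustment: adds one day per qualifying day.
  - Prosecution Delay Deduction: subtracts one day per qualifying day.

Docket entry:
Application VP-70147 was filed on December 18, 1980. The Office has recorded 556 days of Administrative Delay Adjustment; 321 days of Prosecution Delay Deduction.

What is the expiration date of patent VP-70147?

Base term: filing date + 16 years → 18 December 1996.
Administrative Delay Adjustment: +556 days → 27 June 1998.
Prosecution Delay Deduction: −321 days → 10 August 1997.

1997-08-10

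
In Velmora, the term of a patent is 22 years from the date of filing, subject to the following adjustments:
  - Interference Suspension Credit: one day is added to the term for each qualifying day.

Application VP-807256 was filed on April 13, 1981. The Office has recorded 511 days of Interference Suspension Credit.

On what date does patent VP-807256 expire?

September 5, 2004

Base term: filing date + 22 years → 13 April 2003.
Interference Suspension Credit: +511 days → 5 September 2004.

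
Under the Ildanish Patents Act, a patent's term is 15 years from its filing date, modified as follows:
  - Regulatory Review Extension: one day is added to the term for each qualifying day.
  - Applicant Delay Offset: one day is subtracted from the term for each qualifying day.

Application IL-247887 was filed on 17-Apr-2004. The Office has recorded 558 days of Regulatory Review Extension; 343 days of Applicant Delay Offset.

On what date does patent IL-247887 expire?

2019-11-18

Base term: filing date + 15 years → 17 April 2019.
Regulatory Review Extension: +558 days → 26 October 2020.
Applicant Delay Offset: −343 days → 18 November 2019.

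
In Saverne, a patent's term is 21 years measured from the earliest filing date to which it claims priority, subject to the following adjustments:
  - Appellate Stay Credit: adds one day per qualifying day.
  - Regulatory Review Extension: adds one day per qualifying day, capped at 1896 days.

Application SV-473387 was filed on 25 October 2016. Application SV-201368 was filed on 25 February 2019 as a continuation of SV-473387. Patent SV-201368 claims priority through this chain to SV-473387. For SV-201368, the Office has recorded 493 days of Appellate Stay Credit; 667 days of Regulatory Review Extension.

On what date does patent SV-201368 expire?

2040-12-28

Earliest priority filing: 25 October 2016.
Base term: 25 October 2016 + 21 years → 25 October 2037.
Appellate Stay Credit: +493 days → 2 March 2039.
Regulatory Review Extension: 667 days (within the 1896-day cap) → +667 days → 28 December 2040.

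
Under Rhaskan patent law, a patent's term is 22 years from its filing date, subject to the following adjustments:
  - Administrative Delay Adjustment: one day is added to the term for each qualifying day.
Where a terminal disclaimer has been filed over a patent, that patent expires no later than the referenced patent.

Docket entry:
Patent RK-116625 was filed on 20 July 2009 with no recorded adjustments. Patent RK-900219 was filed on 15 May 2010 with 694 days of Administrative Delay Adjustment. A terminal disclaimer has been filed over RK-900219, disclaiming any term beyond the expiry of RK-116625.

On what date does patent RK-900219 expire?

July 20, 2031

Natural term of RK-900219:
  Base: filing + 22 years → 15 May 2032.
  Administrative Delay Adjustment: +694 days → 9 April 2034.
Expiry of referenced patent RK-116625:
  Base: filing + 22 years → 20 July 2031.
Terminal disclaimer: RK-900219 expires on the earlier of 9 April 2034 and 20 July 2031.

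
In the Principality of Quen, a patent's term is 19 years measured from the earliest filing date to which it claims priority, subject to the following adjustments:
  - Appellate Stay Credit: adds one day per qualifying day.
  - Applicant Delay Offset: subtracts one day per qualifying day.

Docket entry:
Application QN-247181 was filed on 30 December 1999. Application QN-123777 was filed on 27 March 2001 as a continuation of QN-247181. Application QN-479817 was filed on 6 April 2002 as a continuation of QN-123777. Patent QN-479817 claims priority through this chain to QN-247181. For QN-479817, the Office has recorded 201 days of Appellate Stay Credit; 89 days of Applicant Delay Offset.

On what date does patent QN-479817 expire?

Earliest priority filing: 30 December 1999.
Base term: 30 December 1999 + 19 years → 30 December 2018.
Appellate Stay Credit: +201 days → 19 July 2019.
Applicant Delay Offset: −89 days → 21 April 2019.

April 21, 2019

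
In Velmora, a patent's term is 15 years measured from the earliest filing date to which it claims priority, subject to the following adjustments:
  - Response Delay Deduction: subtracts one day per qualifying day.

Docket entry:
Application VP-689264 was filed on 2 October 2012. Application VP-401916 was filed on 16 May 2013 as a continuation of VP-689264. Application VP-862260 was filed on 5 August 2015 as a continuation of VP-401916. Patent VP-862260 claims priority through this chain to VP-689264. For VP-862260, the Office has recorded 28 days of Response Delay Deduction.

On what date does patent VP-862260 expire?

Earliest priority filing: 2 October 2012.
Base term: 2 October 2012 + 15 years → 2 October 2027.
Response Delay Deduction: −28 days → 4 September 2027.

2027-09-04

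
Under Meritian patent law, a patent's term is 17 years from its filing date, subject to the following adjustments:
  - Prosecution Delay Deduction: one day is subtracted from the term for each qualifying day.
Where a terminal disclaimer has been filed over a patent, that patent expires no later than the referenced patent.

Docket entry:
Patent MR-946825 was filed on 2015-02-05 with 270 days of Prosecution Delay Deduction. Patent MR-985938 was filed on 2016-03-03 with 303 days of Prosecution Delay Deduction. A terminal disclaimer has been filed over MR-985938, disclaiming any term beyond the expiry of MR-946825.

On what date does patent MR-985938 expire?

Natural term of MR-985938:
  Base: filing + 17 years → 3 March 2033.
  Prosecution Delay Deduction: −303 days → 4 May 2032.
Expiry of referenced patent MR-946825:
  Base: filing + 17 years → 5 February 2032.
  Prosecution Delay Deduction: −270 days → 11 May 2031.
Terminal disclaimer: MR-985938 expires on the earlier of 4 May 2032 and 11 May 2031.

May 11, 2031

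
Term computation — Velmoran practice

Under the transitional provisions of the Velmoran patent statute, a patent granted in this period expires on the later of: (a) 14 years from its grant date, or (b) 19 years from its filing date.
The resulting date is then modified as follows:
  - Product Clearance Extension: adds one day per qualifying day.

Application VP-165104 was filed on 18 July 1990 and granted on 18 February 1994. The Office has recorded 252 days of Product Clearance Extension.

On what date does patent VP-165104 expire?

(a) grant + 14 years → 18 February 2008.
(b) filing + 19 years → 18 July 2009.
Later of the two: 18 July 2009.
Product Clearance Extension: +252 days → 27 March 2010.

2010-03-27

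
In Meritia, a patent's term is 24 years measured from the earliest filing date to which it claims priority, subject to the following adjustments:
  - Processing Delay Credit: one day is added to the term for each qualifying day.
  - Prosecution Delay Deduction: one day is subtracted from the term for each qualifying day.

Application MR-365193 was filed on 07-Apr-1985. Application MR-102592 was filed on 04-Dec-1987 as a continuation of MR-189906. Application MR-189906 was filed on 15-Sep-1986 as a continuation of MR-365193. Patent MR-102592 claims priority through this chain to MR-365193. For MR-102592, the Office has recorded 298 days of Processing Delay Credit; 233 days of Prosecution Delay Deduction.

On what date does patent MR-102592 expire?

June 11, 2009

Earliest priority filing: 7 April 1985.
Base term: 7 April 1985 + 24 years → 7 April 2009.
Processing Delay Credit: +298 days → 30 January 2010.
Prosecution Delay Deduction: −233 days → 11 June 2009.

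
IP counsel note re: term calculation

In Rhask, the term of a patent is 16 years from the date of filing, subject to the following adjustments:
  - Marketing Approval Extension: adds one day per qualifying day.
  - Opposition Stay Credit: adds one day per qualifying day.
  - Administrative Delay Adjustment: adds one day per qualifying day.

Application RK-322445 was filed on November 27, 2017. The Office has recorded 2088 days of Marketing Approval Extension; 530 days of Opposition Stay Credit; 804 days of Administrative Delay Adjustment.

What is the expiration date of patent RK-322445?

April 11, 2043

Base term: filing date + 16 years → 27 November 2033.
Marketing Approval Extension: +2088 days → 16 August 2039.
Opposition Stay Credit: +530 days → 27 January 2041.
Administrative Delay Adjustment: +804 days → 11 April 2043.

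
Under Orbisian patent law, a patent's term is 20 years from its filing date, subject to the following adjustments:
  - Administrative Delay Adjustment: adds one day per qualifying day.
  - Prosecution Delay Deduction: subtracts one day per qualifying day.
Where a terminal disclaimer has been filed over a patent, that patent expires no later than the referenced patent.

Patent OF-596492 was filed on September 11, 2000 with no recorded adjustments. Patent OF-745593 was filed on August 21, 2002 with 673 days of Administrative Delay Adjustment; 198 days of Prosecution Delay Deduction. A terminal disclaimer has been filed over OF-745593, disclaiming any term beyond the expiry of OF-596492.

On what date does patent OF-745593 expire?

Natural term of OF-745593:
  Base: filing + 20 years → 21 August 2022.
  Administrative Delay Adjustment: +673 days → 24 June 2024.
  Prosecution Delay Deduction: −198 days → 9 December 2023.
Expiry of referenced patent OF-596492:
  Base: filing + 20 years → 11 September 2020.
Terminal disclaimer: OF-745593 expires on the earlier of 9 December 2023 and 11 September 2020.

2020-09-11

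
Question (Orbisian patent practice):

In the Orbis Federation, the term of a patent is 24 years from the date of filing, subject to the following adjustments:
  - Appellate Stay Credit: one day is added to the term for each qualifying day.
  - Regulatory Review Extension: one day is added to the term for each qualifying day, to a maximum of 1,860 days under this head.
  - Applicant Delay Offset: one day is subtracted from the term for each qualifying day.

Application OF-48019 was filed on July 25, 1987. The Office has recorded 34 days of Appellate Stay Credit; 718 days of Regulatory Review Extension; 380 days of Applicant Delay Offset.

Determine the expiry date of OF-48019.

2012-07-31

Base term: filing date + 24 years → 25 July 2011.
Appellate Stay Credit: +34 days → 28 August 2011.
Regulatory Review Extension: 718 days (within the 1860-day cap) → +718 days → 15 August 2013.
Applicant Delay Offset: −380 days → 31 July 2012.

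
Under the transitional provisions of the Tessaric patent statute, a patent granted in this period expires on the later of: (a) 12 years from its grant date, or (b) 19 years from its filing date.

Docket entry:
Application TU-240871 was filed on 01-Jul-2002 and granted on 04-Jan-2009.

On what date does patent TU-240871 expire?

(a) grant + 12 years → 4 January 2021.
(b) filing + 19 years → 1 July 2021.
Later of the two: 1 July 2021.

2021-07-01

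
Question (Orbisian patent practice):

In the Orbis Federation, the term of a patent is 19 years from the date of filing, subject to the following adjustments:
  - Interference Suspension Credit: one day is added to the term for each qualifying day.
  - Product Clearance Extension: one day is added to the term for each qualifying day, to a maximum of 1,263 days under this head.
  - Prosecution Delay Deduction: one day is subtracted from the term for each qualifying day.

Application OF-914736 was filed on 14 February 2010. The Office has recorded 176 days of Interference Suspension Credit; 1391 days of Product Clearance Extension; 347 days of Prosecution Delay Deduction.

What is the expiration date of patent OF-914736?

2032-02-11

Base term: filing date + 19 years → 14 February 2029.
Interference Suspension Credit: +176 days → 9 August 2029.
Product Clearance Extension: 1391 days claimed exceeds the 1263-day cap, so +1263 days → 23 January 2033.
Prosecution Delay Deduction: −347 days → 11 February 2032.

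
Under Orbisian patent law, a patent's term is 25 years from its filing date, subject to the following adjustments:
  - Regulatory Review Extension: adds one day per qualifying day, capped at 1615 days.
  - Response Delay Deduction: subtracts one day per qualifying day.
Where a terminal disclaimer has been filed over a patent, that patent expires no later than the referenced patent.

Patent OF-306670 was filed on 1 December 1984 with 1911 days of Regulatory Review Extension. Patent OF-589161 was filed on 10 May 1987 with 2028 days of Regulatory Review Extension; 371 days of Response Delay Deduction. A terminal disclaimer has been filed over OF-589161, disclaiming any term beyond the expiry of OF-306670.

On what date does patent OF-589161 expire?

May 4, 2014

Natural term of OF-589161:
  Base: filing + 25 years → 10 May 2012.
  Regulatory Review Extension: 2028 days claimed exceeds the 1615-day cap, so +1615 days → 11 October 2016.
  Response Delay Deduction: −371 days → 6 October 2015.
Expiry of referenced patent OF-306670:
  Base: filing + 25 years → 1 December 2009.
  Regulatory Review Extension: 1911 days claimed exceeds the 1615-day cap, so +1615 days → 4 May 2014.
Terminal disclaimer: OF-589161 expires on the earlier of 6 October 2015 and 4 May 2014.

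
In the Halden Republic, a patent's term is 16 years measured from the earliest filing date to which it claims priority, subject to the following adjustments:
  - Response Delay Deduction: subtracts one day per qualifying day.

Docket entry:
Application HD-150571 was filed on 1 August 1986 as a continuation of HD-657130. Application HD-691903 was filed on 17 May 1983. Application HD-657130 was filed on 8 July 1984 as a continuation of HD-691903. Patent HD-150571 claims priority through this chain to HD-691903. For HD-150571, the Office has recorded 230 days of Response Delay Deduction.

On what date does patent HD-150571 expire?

1998-09-29

Earliest priority filing: 17 May 1983.
Base term: 17 May 1983 + 16 years → 17 May 1999.
Response Delay Deduction: −230 days → 29 September 1998.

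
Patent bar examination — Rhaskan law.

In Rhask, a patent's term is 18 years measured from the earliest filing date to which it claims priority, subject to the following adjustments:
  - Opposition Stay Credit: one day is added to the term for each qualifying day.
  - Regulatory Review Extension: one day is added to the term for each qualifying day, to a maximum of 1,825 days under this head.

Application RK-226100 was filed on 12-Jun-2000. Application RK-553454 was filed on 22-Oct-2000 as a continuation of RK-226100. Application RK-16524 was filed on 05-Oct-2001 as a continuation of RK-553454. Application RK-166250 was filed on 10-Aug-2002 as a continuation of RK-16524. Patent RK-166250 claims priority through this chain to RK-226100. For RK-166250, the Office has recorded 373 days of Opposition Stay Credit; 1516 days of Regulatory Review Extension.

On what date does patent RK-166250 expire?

Earliest priority filing: 12 June 2000.
Base term: 12 June 2000 + 18 years → 12 June 2018.
Opposition Stay Credit: +373 days → 20 June 2019.
Regulatory Review Extension: 1516 days (within the 1825-day cap) → +1516 days → 14 August 2023.

August 14, 2023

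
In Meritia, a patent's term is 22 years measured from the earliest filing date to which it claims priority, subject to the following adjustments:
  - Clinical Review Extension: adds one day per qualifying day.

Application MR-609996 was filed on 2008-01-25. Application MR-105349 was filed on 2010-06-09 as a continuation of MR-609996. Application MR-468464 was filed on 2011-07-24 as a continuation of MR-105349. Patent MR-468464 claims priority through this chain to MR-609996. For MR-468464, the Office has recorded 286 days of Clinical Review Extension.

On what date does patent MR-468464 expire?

Earliest priority filing: 25 January 2008.
Base term: 25 January 2008 + 22 years → 25 January 2030.
Clinical Review Extension: +286 days → 7 November 2030.

November 7, 2030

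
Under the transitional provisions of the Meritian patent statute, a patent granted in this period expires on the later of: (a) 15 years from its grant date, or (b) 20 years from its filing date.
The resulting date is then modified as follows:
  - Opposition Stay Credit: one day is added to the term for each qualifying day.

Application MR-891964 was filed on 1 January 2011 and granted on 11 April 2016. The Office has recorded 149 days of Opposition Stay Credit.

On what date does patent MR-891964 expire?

(a) grant + 15 years → 11 April 2031.
(b) filing + 20 years → 1 January 2031.
Later of the two: 11 April 2031.
Opposition Stay Credit: +149 days → 7 September 2031.

2031-09-07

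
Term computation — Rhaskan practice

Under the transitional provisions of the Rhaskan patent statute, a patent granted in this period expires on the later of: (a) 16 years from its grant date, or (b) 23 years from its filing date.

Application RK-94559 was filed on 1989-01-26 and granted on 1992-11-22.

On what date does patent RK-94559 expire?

(a) grant + 16 years → 22 November 2008.
(b) filing + 23 years → 26 January 2012.
Later of the two: 26 January 2012.

2012-01-26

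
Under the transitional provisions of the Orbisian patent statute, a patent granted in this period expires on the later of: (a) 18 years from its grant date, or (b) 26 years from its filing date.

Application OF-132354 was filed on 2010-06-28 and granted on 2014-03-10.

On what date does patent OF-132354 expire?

(a) grant + 18 years → 10 March 2032.
(b) filing + 26 years → 28 June 2036.
Later of the two: 28 June 2036.

2036-06-28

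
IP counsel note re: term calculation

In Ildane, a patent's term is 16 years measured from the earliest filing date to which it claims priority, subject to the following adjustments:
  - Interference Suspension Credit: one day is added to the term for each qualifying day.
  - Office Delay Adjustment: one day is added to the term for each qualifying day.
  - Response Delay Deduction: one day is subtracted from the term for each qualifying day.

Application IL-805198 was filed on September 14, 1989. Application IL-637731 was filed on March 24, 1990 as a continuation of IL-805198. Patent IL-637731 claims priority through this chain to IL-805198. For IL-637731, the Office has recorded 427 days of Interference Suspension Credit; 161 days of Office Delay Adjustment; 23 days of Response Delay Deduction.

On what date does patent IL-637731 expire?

2007-04-02

Earliest priority filing: 14 September 1989.
Base term: 14 September 1989 + 16 years → 14 September 2005.
Interference Suspension Credit: +427 days → 15 November 2006.
Office Delay Adjustment: +161 days → 25 April 2007.
Response Delay Deduction: −23 days → 2 April 2007.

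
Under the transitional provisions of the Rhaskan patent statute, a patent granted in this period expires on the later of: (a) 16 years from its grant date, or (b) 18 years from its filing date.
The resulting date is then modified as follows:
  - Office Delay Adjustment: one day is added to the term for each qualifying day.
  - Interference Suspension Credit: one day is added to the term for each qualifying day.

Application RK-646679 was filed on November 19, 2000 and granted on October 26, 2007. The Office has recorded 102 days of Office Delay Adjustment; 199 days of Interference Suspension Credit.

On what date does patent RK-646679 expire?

(a) grant + 16 years → 26 October 2023.
(b) filing + 18 years → 19 November 2018.
Later of the two: 26 October 2023.
Office Delay Adjustment: +102 days → 5 February 2024.
Interference Suspension Credit: +199 days → 22 August 2024.

2024-08-22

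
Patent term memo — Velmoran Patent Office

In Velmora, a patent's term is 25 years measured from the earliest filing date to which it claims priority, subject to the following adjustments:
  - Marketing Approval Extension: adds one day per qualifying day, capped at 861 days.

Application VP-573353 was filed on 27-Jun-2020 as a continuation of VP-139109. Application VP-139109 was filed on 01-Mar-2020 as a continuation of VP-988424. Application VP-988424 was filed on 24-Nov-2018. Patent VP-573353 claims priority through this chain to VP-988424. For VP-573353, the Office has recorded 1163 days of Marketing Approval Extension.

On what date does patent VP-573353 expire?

Earliest priority filing: 24 November 2018.
Base term: 24 November 2018 + 25 years → 24 November 2043.
Marketing Approval Extension: 1163 days claimed exceeds the 861-day cap, so +861 days → 3 April 2046.

2046-04-03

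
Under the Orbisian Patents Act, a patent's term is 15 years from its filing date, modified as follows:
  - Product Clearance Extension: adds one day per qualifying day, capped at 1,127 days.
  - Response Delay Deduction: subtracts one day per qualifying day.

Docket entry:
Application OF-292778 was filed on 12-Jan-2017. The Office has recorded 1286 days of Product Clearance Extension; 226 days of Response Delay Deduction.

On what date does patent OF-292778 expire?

Base term: filing date + 15 years → 12 January 2032.
Product Clearance Extension: 1286 days claimed exceeds the 1127-day cap, so +1127 days → 12 February 2035.
Response Delay Deduction: −226 days → 1 July 2034.

July 1, 2034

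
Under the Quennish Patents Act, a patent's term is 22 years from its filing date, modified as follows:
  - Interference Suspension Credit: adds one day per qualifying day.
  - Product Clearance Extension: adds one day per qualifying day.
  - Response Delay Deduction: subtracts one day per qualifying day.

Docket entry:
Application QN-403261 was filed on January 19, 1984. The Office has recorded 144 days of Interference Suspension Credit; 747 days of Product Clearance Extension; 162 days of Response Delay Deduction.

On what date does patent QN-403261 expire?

January 18, 2008

Base term: filing date + 22 years → 19 January 2006.
Interference Suspension Credit: +144 days → 12 June 2006.
Product Clearance Extension: +747 days → 28 June 2008.
Response Delay Deduction: −162 days → 18 January 2008.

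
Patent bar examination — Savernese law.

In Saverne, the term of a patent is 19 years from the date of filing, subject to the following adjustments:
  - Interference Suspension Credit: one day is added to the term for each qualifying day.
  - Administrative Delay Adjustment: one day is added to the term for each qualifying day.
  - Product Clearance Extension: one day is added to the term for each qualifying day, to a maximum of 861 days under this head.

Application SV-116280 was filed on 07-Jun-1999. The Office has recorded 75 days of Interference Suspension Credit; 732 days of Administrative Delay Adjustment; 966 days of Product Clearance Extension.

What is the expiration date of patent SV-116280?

Base term: filing date + 19 years → 7 June 2018.
Interference Suspension Credit: +75 days → 21 August 2018.
Administrative Delay Adjustment: +732 days → 22 August 2020.
Product Clearance Extension: 966 days claimed exceeds the 861-day cap, so +861 days → 31 December 2022.

December 31, 2022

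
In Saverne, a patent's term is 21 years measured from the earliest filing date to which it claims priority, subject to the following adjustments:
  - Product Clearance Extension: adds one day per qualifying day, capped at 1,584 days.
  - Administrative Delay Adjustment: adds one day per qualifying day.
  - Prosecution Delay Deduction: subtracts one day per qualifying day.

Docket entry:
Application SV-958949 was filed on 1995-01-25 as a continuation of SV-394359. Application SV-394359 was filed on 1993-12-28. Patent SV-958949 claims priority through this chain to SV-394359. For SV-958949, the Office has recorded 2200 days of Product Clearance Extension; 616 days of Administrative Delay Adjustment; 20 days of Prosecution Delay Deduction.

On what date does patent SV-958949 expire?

Earliest priority filing: 28 December 1993.
Base term: 28 December 1993 + 21 years → 28 December 2014.
Product Clearance Extension: 2200 days claimed exceeds the 1584-day cap, so +1584 days → 30 April 2019.
Administrative Delay Adjustment: +616 days → 5 January 2021.
Prosecution Delay Deduction: −20 days → 16 December 2020.

December 16, 2020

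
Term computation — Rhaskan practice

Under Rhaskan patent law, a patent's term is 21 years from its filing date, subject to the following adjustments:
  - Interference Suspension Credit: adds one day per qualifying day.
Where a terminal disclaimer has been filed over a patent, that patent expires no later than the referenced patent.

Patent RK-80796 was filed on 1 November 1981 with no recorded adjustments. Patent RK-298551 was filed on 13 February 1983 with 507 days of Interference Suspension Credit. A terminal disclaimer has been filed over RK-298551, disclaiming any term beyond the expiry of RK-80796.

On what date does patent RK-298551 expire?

Natural term of RK-298551:
  Base: filing + 21 years → 13 February 2004.
  Interference Suspension Credit: +507 days → 4 July 2005.
Expiry of referenced patent RK-80796:
  Base: filing + 21 years → 1 November 2002.
Terminal disclaimer: RK-298551 expires on the earlier of 4 July 2005 and 1 November 2002.

November 1, 2002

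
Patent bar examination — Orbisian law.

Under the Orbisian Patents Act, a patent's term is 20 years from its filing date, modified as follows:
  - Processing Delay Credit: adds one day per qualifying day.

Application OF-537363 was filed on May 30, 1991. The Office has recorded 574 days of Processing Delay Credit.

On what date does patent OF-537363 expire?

Base term: filing date + 20 years → 30 May 2011.
Processing Delay Credit: +574 days → 24 December 2012.

December 24, 2012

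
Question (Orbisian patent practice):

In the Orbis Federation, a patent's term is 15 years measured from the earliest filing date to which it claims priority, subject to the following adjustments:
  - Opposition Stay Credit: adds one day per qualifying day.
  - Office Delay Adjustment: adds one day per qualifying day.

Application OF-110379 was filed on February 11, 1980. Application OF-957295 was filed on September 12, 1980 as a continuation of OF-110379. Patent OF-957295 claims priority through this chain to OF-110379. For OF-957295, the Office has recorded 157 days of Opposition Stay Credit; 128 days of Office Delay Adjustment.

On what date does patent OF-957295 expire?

1995-11-23

Earliest priority filing: 11 February 1980.
Base term: 11 February 1980 + 15 years → 11 February 1995.
Opposition Stay Credit: +157 days → 18 July 1995.
Office Delay Adjustment: +128 days → 23 November 1995.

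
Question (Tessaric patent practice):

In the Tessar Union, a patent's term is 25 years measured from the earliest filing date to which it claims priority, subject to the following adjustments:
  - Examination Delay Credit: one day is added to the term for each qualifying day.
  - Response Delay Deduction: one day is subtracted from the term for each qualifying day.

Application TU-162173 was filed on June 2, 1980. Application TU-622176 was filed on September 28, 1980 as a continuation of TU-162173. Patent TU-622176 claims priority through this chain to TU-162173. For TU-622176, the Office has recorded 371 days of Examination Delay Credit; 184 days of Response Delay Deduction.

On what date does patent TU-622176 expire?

2005-12-06

Earliest priority filing: 2 June 1980.
Base term: 2 June 1980 + 25 years → 2 June 2005.
Examination Delay Credit: +371 days → 8 June 2006.
Response Delay Deduction: −184 days → 6 December 2005.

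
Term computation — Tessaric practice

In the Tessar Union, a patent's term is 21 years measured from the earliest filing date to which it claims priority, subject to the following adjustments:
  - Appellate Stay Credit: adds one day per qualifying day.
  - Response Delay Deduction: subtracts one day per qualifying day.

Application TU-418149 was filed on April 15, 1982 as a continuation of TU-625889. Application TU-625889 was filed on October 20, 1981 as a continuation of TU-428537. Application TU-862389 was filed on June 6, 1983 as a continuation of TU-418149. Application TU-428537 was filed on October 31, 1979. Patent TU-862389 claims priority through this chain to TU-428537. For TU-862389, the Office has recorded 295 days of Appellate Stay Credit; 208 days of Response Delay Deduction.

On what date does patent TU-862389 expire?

Earliest priority filing: 31 October 1979.
Base term: 31 October 1979 + 21 years → 31 October 2000.
Appellate Stay Credit: +295 days → 22 August 2001.
Response Delay Deduction: −208 days → 26 January 2001.

2001-01-26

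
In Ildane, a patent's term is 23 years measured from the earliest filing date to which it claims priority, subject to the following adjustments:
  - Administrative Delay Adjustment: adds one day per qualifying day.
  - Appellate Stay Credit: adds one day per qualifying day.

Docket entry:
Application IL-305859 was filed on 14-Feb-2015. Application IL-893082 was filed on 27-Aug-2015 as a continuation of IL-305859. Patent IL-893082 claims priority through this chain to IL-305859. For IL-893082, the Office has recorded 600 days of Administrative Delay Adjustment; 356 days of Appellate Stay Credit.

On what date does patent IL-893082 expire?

September 27, 2040

Earliest priority filing: 14 February 2015.
Base term: 14 February 2015 + 23 years → 14 February 2038.
Administrative Delay Adjustment: +600 days → 7 October 2039.
Appellate Stay Credit: +356 days → 27 September 2040.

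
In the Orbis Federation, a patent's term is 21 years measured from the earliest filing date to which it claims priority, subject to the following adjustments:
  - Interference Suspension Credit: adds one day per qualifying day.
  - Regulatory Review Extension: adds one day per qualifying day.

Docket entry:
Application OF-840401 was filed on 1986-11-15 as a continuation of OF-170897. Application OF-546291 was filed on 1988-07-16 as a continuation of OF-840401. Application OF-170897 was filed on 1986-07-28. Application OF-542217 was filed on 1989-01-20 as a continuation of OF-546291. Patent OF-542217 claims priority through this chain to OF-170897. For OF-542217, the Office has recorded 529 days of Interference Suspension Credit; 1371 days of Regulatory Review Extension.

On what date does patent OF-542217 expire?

Earliest priority filing: 28 July 1986.
Base term: 28 July 1986 + 21 years → 28 July 2007.
Interference Suspension Credit: +529 days → 7 January 2009.
Regulatory Review Extension: +1371 days → 9 October 2012.

2012-10-09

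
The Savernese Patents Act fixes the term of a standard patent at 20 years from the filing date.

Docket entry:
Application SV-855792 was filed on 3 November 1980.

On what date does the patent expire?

2000-11-03

Filing date + 20 years → 3 November 2000.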